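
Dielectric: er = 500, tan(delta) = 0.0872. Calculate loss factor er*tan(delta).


Loss = 500 * 0.0872 = 43.6

43.6


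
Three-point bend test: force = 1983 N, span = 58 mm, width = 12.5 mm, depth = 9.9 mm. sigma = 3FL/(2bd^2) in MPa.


sigma = 3*1983*58/(2*12.5*9.9^2) = 140.8 MPa

140.8


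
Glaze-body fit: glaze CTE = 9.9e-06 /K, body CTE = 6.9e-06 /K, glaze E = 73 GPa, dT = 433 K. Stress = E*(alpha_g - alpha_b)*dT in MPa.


Stress = 73*1000*(9.9e-06 - 6.9e-06)*433 = 94.8 MPa

94.8


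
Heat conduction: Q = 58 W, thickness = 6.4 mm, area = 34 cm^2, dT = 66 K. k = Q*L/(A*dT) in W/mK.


k = 58*6.4/1000/(34/10000*66) = 1.65 W/mK

1.65


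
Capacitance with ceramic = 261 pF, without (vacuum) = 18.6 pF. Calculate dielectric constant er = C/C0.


er = 261 / 18.6 = 14.03

14.03


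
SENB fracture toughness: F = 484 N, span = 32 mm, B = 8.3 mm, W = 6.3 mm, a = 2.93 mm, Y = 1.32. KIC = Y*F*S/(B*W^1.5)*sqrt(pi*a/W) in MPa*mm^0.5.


KIC = 1.32*484*32/(8.3*6.3^1.5)*sqrt(pi*2.93/6.3) = 188.29

188.29


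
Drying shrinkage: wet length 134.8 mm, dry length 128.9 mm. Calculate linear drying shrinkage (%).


DS = (134.8 - 128.9) / 134.8 * 100 = 4.38%

4.38


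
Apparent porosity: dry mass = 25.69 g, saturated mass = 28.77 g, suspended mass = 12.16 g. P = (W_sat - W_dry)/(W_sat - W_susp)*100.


P = (28.77 - 25.69) / (28.77 - 12.16) * 100 = 3.08 / 16.61 * 100 = 18.5%

18.5


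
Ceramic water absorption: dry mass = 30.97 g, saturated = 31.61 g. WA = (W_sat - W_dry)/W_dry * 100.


WA = (31.61 - 30.97) / 30.97 * 100 = 2.07%

2.07


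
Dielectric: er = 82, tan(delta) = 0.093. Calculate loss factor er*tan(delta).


Loss = 82 * 0.093 = 7.626

7.626


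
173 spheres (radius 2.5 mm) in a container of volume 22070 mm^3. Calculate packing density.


V_sphere = 4/3*pi*2.5^3 = 65.4498 mm^3
Total V = 173*65.4498 = 11322.8154 mm^3
PD = 11322.8154 / 22070 = 0.513

0.513


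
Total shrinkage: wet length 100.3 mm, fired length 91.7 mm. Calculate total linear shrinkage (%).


TS = (100.3 - 91.7) / 100.3 * 100 = 8.57%

8.57


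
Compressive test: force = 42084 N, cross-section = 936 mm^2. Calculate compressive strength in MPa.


CS = 42084 / 936 = 45.0 MPa

45.0


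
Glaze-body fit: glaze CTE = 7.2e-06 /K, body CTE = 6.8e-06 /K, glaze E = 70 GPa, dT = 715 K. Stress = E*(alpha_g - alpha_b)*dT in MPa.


Stress = 70*1000*(7.2e-06 - 6.8e-06)*715 = 20.0 MPa

20.0


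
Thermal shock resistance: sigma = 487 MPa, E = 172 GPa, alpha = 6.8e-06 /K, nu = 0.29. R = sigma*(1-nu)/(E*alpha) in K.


R = 487*(1-0.29)/(172*1000*6.8e-06) = 296 K

296


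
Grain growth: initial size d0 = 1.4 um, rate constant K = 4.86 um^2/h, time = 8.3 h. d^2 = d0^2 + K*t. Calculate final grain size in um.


d^2 = 1.4^2 + 4.86*8.3 = 42.298
d = sqrt(42.298) = 6.5 um

6.5


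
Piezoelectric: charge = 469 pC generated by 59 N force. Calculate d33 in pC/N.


d33 = 469 / 59 = 7.9 pC/N

7.9


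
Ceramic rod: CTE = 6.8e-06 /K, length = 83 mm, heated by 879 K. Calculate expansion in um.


dL = 6.8e-06 * 83 * 879 * 1000 = 496.108 um

496.108


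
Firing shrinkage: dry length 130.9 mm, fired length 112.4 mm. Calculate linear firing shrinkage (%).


FS = (130.9 - 112.4) / 130.9 * 100 = 14.13%

14.13


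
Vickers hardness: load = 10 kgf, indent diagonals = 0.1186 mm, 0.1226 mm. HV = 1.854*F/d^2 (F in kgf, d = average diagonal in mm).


d_avg = (0.1186+0.1226)/2 = 0.1206 mm
HV = 1.854*10/0.1206^2 = 1275

1275


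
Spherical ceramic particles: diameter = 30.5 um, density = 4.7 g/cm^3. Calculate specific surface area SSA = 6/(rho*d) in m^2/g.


SSA = 6 / (4.7 * 30.5) = 0.042 m^2/g

0.042


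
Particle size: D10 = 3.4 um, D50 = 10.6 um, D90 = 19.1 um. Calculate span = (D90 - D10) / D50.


Span = (19.1 - 3.4) / 10.6 = 15.7 / 10.6 = 1.481

1.481


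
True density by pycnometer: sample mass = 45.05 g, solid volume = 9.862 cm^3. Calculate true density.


TD = 45.05 / 9.862 = 4.568 g/cm^3

4.568


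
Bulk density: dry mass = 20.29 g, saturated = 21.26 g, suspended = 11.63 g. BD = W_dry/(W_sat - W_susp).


BD = 20.29 / (21.26 - 11.63) = 20.29 / 9.63 = 2.107 g/cm^3

2.107


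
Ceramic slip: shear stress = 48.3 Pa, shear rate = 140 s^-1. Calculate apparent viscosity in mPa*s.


eta = tau/gamma * 1000 = 48.3/140 * 1000 = 345.0 mPa*s

345.0


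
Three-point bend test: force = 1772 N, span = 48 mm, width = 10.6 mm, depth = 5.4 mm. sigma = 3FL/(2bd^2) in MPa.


sigma = 3*1772*48/(2*10.6*5.4^2) = 412.8 MPa

412.8


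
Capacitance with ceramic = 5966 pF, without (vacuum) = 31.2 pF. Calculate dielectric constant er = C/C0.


er = 5966 / 31.2 = 191.22

191.22


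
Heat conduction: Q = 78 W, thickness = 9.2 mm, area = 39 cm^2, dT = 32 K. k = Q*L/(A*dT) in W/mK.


k = 78*9.2/1000/(39/10000*32) = 5.75 W/mK

5.75


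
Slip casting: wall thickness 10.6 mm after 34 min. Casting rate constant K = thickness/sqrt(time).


K = 10.6 / sqrt(34) = 10.6 / 5.831 = 1.818 mm/min^0.5

1.818


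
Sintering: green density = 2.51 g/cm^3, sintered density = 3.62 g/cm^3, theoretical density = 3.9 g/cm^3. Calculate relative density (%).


Relative = 3.62 / 3.9 * 100 = 92.8%

92.8


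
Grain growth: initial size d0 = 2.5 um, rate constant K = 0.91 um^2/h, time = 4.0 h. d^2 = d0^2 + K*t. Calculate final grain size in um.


d^2 = 2.5^2 + 0.91*4.0 = 9.89
d = sqrt(9.89) = 3.14 um

3.14


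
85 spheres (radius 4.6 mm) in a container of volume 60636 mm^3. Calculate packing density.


V_sphere = 4/3*pi*4.6^3 = 407.7201 mm^3
Total V = 85*407.7201 = 34656.2085 mm^3
PD = 34656.2085 / 60636 = 0.572

0.572


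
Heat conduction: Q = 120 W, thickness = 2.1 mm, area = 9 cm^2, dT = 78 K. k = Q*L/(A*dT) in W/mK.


k = 120*2.1/1000/(9/10000*78) = 3.59 W/mK

3.59


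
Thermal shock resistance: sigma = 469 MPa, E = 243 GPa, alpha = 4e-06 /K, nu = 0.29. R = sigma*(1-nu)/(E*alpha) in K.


R = 469*(1-0.29)/(243*1000*4e-06) = 343 K

343


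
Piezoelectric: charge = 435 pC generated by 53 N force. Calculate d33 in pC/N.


d33 = 435 / 53 = 8.2 pC/N

8.2


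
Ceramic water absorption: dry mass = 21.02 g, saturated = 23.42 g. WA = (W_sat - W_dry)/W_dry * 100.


WA = (23.42 - 21.02) / 21.02 * 100 = 11.42%

11.42


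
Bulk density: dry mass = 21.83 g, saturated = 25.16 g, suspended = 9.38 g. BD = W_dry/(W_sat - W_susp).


BD = 21.83 / (25.16 - 9.38) = 21.83 / 15.78 = 1.383 g/cm^3

1.383


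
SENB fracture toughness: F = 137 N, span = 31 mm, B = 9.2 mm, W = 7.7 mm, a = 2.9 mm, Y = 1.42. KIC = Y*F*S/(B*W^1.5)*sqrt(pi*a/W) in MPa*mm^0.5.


KIC = 1.42*137*31/(9.2*7.7^1.5)*sqrt(pi*2.9/7.7) = 33.37

33.37


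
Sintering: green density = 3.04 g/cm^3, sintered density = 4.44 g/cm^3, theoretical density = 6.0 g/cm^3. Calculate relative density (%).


Relative = 4.44 / 6.0 * 100 = 74.0%

74.0


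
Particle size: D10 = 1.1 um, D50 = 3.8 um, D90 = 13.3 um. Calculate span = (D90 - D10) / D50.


Span = (13.3 - 1.1) / 3.8 = 12.2 / 3.8 = 3.211

3.211


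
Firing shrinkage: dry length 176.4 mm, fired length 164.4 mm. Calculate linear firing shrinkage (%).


FS = (176.4 - 164.4) / 176.4 * 100 = 6.8%

6.8


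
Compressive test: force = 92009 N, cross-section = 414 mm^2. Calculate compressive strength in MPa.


CS = 92009 / 414 = 222.2 MPa

222.2


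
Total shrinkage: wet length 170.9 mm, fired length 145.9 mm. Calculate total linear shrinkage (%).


TS = (170.9 - 145.9) / 170.9 * 100 = 14.63%

14.63


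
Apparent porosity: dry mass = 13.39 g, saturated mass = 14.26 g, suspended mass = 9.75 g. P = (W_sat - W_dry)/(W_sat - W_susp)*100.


P = (14.26 - 13.39) / (14.26 - 9.75) * 100 = 0.87 / 4.51 * 100 = 19.3%

19.3


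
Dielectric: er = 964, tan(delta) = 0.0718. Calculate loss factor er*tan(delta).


Loss = 964 * 0.0718 = 69.215

69.215


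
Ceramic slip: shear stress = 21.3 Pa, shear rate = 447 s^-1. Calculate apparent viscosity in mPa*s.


eta = tau/gamma * 1000 = 21.3/447 * 1000 = 47.7 mPa*s

47.7


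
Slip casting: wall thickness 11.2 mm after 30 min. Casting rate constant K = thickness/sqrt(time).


K = 11.2 / sqrt(30) = 11.2 / 5.4772 = 2.045 mm/min^0.5

2.045


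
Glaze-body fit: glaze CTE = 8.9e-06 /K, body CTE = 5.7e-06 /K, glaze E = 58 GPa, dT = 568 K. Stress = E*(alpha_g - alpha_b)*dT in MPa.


Stress = 58*1000*(8.9e-06 - 5.7e-06)*568 = 105.4 MPa

105.4


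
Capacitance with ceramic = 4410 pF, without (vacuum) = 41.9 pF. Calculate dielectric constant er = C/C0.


er = 4410 / 41.9 = 105.25

105.25


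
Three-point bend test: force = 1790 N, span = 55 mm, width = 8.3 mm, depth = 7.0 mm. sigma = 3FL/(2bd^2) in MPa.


sigma = 3*1790*55/(2*8.3*7.0^2) = 363.1 MPa

363.1


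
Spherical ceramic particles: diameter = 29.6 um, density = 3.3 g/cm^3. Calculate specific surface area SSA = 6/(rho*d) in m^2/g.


SSA = 6 / (3.3 * 29.6) = 0.061 m^2/g

0.061


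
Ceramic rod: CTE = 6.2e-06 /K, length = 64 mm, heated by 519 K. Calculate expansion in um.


dL = 6.2e-06 * 64 * 519 * 1000 = 205.939 um

205.939


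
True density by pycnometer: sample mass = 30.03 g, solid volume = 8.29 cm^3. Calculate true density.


TD = 30.03 / 8.29 = 3.622 g/cm^3

3.622


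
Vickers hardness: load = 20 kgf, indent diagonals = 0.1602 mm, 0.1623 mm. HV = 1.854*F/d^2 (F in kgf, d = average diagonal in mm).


d_avg = (0.1602+0.1623)/2 = 0.16125 mm
HV = 1.854*20/0.16125^2 = 1426

1426


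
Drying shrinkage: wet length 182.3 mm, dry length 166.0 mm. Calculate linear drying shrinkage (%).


DS = (182.3 - 166.0) / 182.3 * 100 = 8.94%

8.94


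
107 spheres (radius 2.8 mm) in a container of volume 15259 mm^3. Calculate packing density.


V_sphere = 4/3*pi*2.8^3 = 91.9523 mm^3
Total V = 107*91.9523 = 9838.8961 mm^3
PD = 9838.8961 / 15259 = 0.645

0.645


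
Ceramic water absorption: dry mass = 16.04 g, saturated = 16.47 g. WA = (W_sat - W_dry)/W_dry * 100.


WA = (16.47 - 16.04) / 16.04 * 100 = 2.68%

2.68


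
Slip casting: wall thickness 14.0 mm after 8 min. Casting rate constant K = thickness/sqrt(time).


K = 14.0 / sqrt(8) = 14.0 / 2.8284 = 4.95 mm/min^0.5

4.95


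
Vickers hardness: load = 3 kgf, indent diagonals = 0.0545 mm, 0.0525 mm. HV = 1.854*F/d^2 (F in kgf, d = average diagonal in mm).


d_avg = (0.0545+0.0525)/2 = 0.0535 mm
HV = 1.854*3/0.0535^2 = 1943

1943


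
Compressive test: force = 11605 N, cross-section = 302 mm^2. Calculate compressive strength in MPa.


CS = 11605 / 302 = 38.4 MPa

38.4


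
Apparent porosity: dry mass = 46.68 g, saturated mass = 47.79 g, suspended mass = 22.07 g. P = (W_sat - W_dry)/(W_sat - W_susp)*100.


P = (47.79 - 46.68) / (47.79 - 22.07) * 100 = 1.11 / 25.72 * 100 = 4.3%

4.3


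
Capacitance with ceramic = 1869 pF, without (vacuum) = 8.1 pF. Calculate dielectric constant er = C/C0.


er = 1869 / 8.1 = 230.74

230.74


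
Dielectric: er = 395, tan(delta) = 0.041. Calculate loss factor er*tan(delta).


Loss = 395 * 0.041 = 16.195

16.195


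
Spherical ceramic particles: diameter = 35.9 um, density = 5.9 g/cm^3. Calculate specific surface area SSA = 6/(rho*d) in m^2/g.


SSA = 6 / (5.9 * 35.9) = 0.028 m^2/g

0.028


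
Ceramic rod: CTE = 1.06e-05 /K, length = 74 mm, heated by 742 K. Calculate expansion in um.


dL = 1.06e-05 * 74 * 742 * 1000 = 582.025 um

582.025


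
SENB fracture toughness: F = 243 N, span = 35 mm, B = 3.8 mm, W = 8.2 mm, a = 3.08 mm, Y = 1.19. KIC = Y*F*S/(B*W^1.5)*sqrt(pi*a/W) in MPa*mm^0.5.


KIC = 1.19*243*35/(3.8*8.2^1.5)*sqrt(pi*3.08/8.2) = 123.21

123.21


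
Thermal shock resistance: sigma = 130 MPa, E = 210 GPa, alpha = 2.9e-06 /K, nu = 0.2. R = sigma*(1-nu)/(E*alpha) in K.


R = 130*(1-0.2)/(210*1000*2.9e-06) = 171 K

171


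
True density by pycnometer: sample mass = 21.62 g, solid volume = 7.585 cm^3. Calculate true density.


TD = 21.62 / 7.585 = 2.85 g/cm^3

2.85


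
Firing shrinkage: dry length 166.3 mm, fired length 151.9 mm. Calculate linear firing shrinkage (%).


FS = (166.3 - 151.9) / 166.3 * 100 = 8.66%

8.66


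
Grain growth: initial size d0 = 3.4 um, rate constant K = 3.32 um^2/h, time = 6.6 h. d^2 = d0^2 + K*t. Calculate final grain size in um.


d^2 = 3.4^2 + 3.32*6.6 = 33.472
d = sqrt(33.472) = 5.79 um

5.79


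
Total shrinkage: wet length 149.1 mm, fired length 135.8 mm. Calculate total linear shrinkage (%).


TS = (149.1 - 135.8) / 149.1 * 100 = 8.92%

8.92


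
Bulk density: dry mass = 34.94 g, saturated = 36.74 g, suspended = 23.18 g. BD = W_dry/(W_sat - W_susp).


BD = 34.94 / (36.74 - 23.18) = 34.94 / 13.56 = 2.577 g/cm^3

2.577


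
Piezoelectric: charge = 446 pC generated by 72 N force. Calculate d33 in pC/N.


d33 = 446 / 72 = 6.2 pC/N

6.2


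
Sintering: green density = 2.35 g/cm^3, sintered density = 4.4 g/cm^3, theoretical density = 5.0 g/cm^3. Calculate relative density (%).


Relative = 4.4 / 5.0 * 100 = 88.0%

88.0


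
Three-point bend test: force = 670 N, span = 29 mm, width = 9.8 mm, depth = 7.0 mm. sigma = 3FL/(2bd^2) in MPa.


sigma = 3*670*29/(2*9.8*7.0^2) = 60.7 MPa

60.7


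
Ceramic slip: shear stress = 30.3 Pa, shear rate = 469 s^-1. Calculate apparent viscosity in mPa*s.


eta = tau/gamma * 1000 = 30.3/469 * 1000 = 64.6 mPa*s

64.6


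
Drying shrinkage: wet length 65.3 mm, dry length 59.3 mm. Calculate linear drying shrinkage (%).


DS = (65.3 - 59.3) / 65.3 * 100 = 9.19%

9.19


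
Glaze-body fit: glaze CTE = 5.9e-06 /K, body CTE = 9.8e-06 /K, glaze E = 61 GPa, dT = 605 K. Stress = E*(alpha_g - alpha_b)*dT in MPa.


Stress = 61*1000*(5.9e-06 - 9.8e-06)*605 = -143.9 MPa

-143.9


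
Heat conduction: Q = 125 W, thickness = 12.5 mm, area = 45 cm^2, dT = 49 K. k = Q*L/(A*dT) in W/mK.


k = 125*12.5/1000/(45/10000*49) = 7.09 W/mK

7.09


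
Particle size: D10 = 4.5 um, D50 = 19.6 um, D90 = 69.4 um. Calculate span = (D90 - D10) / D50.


Span = (69.4 - 4.5) / 19.6 = 64.9 / 19.6 = 3.311

3.311


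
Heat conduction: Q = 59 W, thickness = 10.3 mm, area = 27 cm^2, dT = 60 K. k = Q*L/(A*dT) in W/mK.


k = 59*10.3/1000/(27/10000*60) = 3.75 W/mK

3.75


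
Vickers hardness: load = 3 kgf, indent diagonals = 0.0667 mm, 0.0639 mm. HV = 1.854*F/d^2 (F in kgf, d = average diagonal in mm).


d_avg = (0.0667+0.0639)/2 = 0.0653 mm
HV = 1.854*3/0.0653^2 = 1304

1304


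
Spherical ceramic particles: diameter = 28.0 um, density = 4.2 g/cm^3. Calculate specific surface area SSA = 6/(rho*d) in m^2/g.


SSA = 6 / (4.2 * 28.0) = 0.051 m^2/g

0.051


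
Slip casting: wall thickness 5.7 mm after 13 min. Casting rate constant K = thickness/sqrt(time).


K = 5.7 / sqrt(13) = 5.7 / 3.6056 = 1.581 mm/min^0.5

1.581


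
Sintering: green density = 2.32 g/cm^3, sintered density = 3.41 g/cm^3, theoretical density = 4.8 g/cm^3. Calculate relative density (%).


Relative = 3.41 / 4.8 * 100 = 71.0%

71.0


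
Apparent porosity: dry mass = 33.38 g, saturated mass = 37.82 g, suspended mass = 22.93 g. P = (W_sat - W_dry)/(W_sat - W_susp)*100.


P = (37.82 - 33.38) / (37.82 - 22.93) * 100 = 4.44 / 14.89 * 100 = 29.8%

29.8


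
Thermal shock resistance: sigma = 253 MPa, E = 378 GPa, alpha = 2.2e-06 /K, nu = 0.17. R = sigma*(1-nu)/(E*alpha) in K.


R = 253*(1-0.17)/(378*1000*2.2e-06) = 253 K

253


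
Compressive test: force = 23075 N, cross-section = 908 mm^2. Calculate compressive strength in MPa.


CS = 23075 / 908 = 25.4 MPa

25.4


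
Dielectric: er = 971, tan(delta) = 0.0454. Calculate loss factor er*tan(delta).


Loss = 971 * 0.0454 = 44.083

44.083


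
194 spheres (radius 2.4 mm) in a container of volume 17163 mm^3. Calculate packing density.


V_sphere = 4/3*pi*2.4^3 = 57.9058 mm^3
Total V = 194*57.9058 = 11233.7252 mm^3
PD = 11233.7252 / 17163 = 0.655

0.655


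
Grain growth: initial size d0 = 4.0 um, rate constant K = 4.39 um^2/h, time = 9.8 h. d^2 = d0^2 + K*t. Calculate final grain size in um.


d^2 = 4.0^2 + 4.39*9.8 = 59.022
d = sqrt(59.022) = 7.68 um

7.68


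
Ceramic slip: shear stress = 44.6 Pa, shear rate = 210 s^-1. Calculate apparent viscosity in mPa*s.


eta = tau/gamma * 1000 = 44.6/210 * 1000 = 212.4 mPa*s

212.4


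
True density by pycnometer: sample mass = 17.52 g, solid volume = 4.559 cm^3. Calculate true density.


TD = 17.52 / 4.559 = 3.843 g/cm^3

3.843


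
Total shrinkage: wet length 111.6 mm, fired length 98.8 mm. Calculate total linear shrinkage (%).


TS = (111.6 - 98.8) / 111.6 * 100 = 11.47%

11.47


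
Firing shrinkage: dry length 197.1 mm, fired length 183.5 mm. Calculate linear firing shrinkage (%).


FS = (197.1 - 183.5) / 197.1 * 100 = 6.9%

6.9


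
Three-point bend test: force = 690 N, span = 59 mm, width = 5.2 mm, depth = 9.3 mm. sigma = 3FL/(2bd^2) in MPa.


sigma = 3*690*59/(2*5.2*9.3^2) = 135.8 MPa

135.8


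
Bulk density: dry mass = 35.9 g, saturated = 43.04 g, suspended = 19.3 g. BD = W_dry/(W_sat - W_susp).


BD = 35.9 / (43.04 - 19.3) = 35.9 / 23.74 = 1.512 g/cm^3

1.512


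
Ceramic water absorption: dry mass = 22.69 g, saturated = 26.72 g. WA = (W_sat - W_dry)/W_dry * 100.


WA = (26.72 - 22.69) / 22.69 * 100 = 17.76%

17.76


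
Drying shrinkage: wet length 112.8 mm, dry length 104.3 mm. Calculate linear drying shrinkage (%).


DS = (112.8 - 104.3) / 112.8 * 100 = 7.54%

7.54


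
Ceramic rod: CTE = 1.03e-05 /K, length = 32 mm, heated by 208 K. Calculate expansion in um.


dL = 1.03e-05 * 32 * 208 * 1000 = 68.557 um

68.557


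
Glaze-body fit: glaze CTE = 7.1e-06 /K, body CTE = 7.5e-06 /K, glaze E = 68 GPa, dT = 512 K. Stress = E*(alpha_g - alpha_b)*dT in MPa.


Stress = 68*1000*(7.1e-06 - 7.5e-06)*512 = -13.9 MPa

-13.9


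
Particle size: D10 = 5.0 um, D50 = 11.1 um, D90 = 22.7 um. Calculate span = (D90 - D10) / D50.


Span = (22.7 - 5.0) / 11.1 = 17.7 / 11.1 = 1.595

1.595


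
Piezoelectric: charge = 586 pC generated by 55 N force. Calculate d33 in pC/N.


d33 = 586 / 55 = 10.7 pC/N

10.7


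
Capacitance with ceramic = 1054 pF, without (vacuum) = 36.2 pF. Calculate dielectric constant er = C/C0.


er = 1054 / 36.2 = 29.12

29.12


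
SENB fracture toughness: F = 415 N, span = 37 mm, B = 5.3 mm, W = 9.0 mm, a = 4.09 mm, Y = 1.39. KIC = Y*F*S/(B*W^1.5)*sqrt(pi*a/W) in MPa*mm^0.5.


KIC = 1.39*415*37/(5.3*9.0^1.5)*sqrt(pi*4.09/9.0) = 178.21

178.21


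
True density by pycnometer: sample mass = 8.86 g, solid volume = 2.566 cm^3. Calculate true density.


TD = 8.86 / 2.566 = 3.453 g/cm^3

3.453


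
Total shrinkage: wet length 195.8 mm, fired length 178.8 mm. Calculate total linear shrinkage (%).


TS = (195.8 - 178.8) / 195.8 * 100 = 8.68%

8.68


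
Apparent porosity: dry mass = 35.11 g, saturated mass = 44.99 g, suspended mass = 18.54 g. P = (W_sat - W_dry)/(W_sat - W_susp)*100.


P = (44.99 - 35.11) / (44.99 - 18.54) * 100 = 9.88 / 26.45 * 100 = 37.4%

37.4


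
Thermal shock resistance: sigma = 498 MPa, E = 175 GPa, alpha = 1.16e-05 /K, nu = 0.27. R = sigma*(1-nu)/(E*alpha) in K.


R = 498*(1-0.27)/(175*1000*1.16e-05) = 179 K

179


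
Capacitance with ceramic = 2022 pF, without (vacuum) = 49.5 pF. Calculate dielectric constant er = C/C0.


er = 2022 / 49.5 = 40.85

40.85


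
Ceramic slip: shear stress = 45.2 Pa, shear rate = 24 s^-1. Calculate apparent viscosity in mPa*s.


eta = tau/gamma * 1000 = 45.2/24 * 1000 = 1883.3 mPa*s

1883.3


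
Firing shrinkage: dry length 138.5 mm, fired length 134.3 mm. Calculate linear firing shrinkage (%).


FS = (138.5 - 134.3) / 138.5 * 100 = 3.03%

3.03


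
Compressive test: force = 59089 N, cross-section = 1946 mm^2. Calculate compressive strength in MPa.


CS = 59089 / 1946 = 30.4 MPa

30.4


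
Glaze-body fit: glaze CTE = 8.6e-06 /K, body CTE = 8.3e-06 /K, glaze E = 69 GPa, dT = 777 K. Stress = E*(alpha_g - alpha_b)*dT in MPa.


Stress = 69*1000*(8.6e-06 - 8.3e-06)*777 = 16.1 MPa

16.1


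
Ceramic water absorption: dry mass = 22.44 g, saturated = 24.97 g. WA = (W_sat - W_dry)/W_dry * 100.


WA = (24.97 - 22.44) / 22.44 * 100 = 11.27%

11.27


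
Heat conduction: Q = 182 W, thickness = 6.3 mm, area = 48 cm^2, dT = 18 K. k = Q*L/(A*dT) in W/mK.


k = 182*6.3/1000/(48/10000*18) = 13.27 W/mK

13.27


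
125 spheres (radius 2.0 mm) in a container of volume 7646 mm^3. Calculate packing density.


V_sphere = 4/3*pi*2.0^3 = 33.5103 mm^3
Total V = 125*33.5103 = 4188.7875 mm^3
PD = 4188.7875 / 7646 = 0.548

0.548


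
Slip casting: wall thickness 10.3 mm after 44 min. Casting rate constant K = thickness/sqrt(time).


K = 10.3 / sqrt(44) = 10.3 / 6.6332 = 1.553 mm/min^0.5

1.553


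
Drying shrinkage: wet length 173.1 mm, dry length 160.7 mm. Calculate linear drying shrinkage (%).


DS = (173.1 - 160.7) / 173.1 * 100 = 7.16%

7.16


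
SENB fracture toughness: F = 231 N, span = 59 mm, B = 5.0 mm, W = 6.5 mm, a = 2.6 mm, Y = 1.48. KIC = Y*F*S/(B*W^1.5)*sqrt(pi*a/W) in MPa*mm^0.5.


KIC = 1.48*231*59/(5.0*6.5^1.5)*sqrt(pi*2.6/6.5) = 272.89

272.89


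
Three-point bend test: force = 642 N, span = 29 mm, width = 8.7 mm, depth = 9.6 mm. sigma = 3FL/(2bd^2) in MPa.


sigma = 3*642*29/(2*8.7*9.6^2) = 34.8 MPa

34.8


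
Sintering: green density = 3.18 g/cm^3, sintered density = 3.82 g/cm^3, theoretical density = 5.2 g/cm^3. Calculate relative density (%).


Relative = 3.82 / 5.2 * 100 = 73.5%

73.5


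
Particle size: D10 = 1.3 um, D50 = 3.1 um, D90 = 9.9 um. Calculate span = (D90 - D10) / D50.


Span = (9.9 - 1.3) / 3.1 = 8.6 / 3.1 = 2.774

2.774


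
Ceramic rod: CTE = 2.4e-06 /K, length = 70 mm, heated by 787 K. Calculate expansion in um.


dL = 2.4e-06 * 70 * 787 * 1000 = 132.216 um

132.216


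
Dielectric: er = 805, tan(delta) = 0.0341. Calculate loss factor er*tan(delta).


Loss = 805 * 0.0341 = 27.451

27.451


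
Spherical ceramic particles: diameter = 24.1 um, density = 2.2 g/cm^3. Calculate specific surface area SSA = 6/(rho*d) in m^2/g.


SSA = 6 / (2.2 * 24.1) = 0.113 m^2/g

0.113


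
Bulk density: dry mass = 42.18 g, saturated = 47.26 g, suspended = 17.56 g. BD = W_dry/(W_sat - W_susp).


BD = 42.18 / (47.26 - 17.56) = 42.18 / 29.7 = 1.42 g/cm^3

1.42


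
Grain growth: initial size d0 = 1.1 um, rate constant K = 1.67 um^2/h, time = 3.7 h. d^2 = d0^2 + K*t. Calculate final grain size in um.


d^2 = 1.1^2 + 1.67*3.7 = 7.389
d = sqrt(7.389) = 2.72 um

2.72


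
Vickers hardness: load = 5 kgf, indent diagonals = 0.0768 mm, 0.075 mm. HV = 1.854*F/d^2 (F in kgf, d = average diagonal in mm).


d_avg = (0.0768+0.075)/2 = 0.0759 mm
HV = 1.854*5/0.0759^2 = 1609

1609


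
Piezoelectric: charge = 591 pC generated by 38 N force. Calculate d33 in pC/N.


d33 = 591 / 38 = 15.6 pC/N

15.6


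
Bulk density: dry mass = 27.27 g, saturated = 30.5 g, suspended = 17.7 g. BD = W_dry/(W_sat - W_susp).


BD = 27.27 / (30.5 - 17.7) = 27.27 / 12.8 = 2.13 g/cm^3

2.13


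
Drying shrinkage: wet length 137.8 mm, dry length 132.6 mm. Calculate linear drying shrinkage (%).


DS = (137.8 - 132.6) / 137.8 * 100 = 3.77%

3.77


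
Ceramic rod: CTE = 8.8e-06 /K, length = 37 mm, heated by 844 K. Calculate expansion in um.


dL = 8.8e-06 * 37 * 844 * 1000 = 274.806 um

274.806


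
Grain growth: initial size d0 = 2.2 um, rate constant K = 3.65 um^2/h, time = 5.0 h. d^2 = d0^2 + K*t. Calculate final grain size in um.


d^2 = 2.2^2 + 3.65*5.0 = 23.09
d = sqrt(23.09) = 4.81 um

4.81


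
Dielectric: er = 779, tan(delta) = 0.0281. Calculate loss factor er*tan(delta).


Loss = 779 * 0.0281 = 21.89

21.89


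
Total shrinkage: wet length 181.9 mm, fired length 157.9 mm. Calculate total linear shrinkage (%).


TS = (181.9 - 157.9) / 181.9 * 100 = 13.19%

13.19


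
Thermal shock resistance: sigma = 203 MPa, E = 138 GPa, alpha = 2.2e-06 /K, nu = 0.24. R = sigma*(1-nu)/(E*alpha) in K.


R = 203*(1-0.24)/(138*1000*2.2e-06) = 508 K

508


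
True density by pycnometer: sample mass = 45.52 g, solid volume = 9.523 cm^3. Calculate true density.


TD = 45.52 / 9.523 = 4.78 g/cm^3

4.78


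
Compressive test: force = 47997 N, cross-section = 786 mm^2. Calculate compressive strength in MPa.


CS = 47997 / 786 = 61.1 MPa

61.1


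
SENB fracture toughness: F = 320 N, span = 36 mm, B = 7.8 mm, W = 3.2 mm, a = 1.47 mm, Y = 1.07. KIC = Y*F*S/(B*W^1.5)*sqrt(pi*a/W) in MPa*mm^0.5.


KIC = 1.07*320*36/(7.8*3.2^1.5)*sqrt(pi*1.47/3.2) = 331.65

331.65


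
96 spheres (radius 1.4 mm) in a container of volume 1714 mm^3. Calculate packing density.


V_sphere = 4/3*pi*1.4^3 = 11.494 mm^3
Total V = 96*11.494 = 1103.424 mm^3
PD = 1103.424 / 1714 = 0.644

0.644


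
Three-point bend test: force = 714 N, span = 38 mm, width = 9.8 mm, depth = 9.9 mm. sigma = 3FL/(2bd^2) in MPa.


sigma = 3*714*38/(2*9.8*9.9^2) = 42.4 MPa

42.4


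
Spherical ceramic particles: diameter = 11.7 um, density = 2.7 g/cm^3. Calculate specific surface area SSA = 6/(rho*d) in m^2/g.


SSA = 6 / (2.7 * 11.7) = 0.19 m^2/g

0.19


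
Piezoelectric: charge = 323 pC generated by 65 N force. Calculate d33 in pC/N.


d33 = 323 / 65 = 5.0 pC/N

5.0


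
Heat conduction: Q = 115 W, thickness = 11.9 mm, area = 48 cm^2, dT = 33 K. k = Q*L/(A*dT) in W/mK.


k = 115*11.9/1000/(48/10000*33) = 8.64 W/mK

8.64


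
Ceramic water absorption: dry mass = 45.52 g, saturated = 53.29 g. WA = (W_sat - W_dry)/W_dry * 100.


WA = (53.29 - 45.52) / 45.52 * 100 = 17.07%

17.07


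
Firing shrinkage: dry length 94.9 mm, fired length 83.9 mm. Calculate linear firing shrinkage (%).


FS = (94.9 - 83.9) / 94.9 * 100 = 11.59%

11.59


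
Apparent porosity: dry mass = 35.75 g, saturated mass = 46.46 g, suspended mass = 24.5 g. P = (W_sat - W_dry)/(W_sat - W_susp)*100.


P = (46.46 - 35.75) / (46.46 - 24.5) * 100 = 10.71 / 21.96 * 100 = 48.8%

48.8


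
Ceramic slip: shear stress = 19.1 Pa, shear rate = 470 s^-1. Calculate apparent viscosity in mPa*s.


eta = tau/gamma * 1000 = 19.1/470 * 1000 = 40.6 mPa*s

40.6


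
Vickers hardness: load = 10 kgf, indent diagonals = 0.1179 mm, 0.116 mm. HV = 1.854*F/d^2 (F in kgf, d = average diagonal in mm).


d_avg = (0.1179+0.116)/2 = 0.11695 mm
HV = 1.854*10/0.11695^2 = 1356

1356


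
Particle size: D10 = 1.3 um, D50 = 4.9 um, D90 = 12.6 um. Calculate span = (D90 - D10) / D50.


Span = (12.6 - 1.3) / 4.9 = 11.3 / 4.9 = 2.306

2.306


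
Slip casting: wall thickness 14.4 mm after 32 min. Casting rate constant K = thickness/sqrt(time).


K = 14.4 / sqrt(32) = 14.4 / 5.6569 = 2.546 mm/min^0.5

2.546


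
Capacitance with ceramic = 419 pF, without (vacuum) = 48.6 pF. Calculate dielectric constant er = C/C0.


er = 419 / 48.6 = 8.62

8.62


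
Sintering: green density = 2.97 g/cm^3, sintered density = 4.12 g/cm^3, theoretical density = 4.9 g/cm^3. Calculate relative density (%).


Relative = 4.12 / 4.9 * 100 = 84.1%

84.1


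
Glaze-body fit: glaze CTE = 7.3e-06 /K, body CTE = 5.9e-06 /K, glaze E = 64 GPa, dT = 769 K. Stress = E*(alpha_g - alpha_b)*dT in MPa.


Stress = 64*1000*(7.3e-06 - 5.9e-06)*769 = 68.9 MPa

68.9


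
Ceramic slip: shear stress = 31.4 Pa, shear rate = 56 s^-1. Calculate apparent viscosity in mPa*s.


eta = tau/gamma * 1000 = 31.4/56 * 1000 = 560.7 mPa*s

560.7


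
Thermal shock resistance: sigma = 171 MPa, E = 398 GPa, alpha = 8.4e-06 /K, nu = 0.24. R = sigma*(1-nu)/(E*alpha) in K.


R = 171*(1-0.24)/(398*1000*8.4e-06) = 39 K

39


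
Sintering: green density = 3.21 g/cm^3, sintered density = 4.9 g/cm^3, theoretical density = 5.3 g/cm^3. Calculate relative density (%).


Relative = 4.9 / 5.3 * 100 = 92.5%

92.5


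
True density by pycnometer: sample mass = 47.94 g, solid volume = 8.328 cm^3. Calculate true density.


TD = 47.94 / 8.328 = 5.756 g/cm^3

5.756


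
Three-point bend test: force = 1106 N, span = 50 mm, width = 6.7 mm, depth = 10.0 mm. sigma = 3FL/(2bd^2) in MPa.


sigma = 3*1106*50/(2*6.7*10.0^2) = 123.8 MPa

123.8


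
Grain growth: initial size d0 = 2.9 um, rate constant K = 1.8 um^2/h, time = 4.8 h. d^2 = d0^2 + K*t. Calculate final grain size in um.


d^2 = 2.9^2 + 1.8*4.8 = 17.05
d = sqrt(17.05) = 4.13 um

4.13


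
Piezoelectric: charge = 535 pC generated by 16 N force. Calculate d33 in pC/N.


d33 = 535 / 16 = 33.4 pC/N

33.4


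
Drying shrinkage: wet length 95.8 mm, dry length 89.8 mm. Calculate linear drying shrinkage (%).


DS = (95.8 - 89.8) / 95.8 * 100 = 6.26%

6.26


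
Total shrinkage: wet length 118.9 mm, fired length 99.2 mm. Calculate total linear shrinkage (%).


TS = (118.9 - 99.2) / 118.9 * 100 = 16.57%

16.57


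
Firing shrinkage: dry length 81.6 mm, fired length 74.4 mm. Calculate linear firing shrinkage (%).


FS = (81.6 - 74.4) / 81.6 * 100 = 8.82%

8.82


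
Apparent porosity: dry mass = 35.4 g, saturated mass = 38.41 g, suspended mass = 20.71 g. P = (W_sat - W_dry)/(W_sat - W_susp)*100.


P = (38.41 - 35.4) / (38.41 - 20.71) * 100 = 3.01 / 17.7 * 100 = 17.0%

17.0


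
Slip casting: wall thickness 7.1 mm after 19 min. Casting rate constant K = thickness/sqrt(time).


K = 7.1 / sqrt(19) = 7.1 / 4.3589 = 1.629 mm/min^0.5

1.629


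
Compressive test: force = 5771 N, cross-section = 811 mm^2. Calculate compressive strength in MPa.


CS = 5771 / 811 = 7.1 MPa

7.1


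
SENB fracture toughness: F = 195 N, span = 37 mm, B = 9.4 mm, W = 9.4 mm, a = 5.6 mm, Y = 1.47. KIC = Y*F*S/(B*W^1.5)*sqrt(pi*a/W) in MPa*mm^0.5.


KIC = 1.47*195*37/(9.4*9.4^1.5)*sqrt(pi*5.6/9.4) = 53.56

53.56


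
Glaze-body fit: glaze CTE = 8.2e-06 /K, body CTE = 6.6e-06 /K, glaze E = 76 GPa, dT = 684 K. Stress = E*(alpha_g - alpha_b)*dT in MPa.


Stress = 76*1000*(8.2e-06 - 6.6e-06)*684 = 83.2 MPa

83.2


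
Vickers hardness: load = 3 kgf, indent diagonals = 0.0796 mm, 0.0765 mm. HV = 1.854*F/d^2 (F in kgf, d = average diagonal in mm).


d_avg = (0.0796+0.0765)/2 = 0.07805 mm
HV = 1.854*3/0.07805^2 = 913

913


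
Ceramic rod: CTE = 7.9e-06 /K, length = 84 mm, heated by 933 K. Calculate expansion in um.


dL = 7.9e-06 * 84 * 933 * 1000 = 619.139 um

619.139


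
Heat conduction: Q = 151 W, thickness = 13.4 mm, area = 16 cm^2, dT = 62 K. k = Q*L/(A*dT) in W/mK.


k = 151*13.4/1000/(16/10000*62) = 20.4 W/mK

20.4


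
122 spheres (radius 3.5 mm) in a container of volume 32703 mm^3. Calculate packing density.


V_sphere = 4/3*pi*3.5^3 = 179.5944 mm^3
Total V = 122*179.5944 = 21910.5168 mm^3
PD = 21910.5168 / 32703 = 0.67

0.67


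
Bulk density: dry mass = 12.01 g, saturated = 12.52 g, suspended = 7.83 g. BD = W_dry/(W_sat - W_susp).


BD = 12.01 / (12.52 - 7.83) = 12.01 / 4.69 = 2.561 g/cm^3

2.561


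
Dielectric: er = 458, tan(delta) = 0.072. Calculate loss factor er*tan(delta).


Loss = 458 * 0.072 = 32.976

32.976


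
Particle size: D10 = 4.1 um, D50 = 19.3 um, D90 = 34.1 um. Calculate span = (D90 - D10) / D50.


Span = (34.1 - 4.1) / 19.3 = 30.0 / 19.3 = 1.554

1.554


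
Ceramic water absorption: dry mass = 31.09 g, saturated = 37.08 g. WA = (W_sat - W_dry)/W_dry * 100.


WA = (37.08 - 31.09) / 31.09 * 100 = 19.27%

19.27


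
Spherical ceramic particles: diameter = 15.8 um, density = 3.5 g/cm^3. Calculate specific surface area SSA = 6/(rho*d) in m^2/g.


SSA = 6 / (3.5 * 15.8) = 0.108 m^2/g

0.108


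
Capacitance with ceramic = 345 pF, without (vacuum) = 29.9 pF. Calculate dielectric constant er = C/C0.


er = 345 / 29.9 = 11.54

11.54


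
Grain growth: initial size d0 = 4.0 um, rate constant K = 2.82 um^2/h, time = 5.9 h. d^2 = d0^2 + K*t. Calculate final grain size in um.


d^2 = 4.0^2 + 2.82*5.9 = 32.638
d = sqrt(32.638) = 5.71 um

5.71


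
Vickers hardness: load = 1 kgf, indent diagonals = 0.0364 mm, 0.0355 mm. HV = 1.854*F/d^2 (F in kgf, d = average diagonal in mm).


d_avg = (0.0364+0.0355)/2 = 0.03595 mm
HV = 1.854*1/0.03595^2 = 1435

1435


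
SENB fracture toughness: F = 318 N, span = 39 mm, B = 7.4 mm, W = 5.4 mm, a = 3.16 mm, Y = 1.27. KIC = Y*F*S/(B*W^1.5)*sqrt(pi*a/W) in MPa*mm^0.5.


KIC = 1.27*318*39/(7.4*5.4^1.5)*sqrt(pi*3.16/5.4) = 229.98

229.98


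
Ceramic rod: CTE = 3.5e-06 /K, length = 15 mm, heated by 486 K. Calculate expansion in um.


dL = 3.5e-06 * 15 * 486 * 1000 = 25.515 um

25.515


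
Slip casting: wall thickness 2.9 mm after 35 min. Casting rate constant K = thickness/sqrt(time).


K = 2.9 / sqrt(35) = 2.9 / 5.9161 = 0.49 mm/min^0.5

0.49


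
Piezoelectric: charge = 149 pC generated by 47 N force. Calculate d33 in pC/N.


d33 = 149 / 47 = 3.2 pC/N

3.2


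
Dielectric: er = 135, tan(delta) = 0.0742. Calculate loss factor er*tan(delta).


Loss = 135 * 0.0742 = 10.017

10.017


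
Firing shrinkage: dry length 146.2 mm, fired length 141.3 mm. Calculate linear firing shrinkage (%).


FS = (146.2 - 141.3) / 146.2 * 100 = 3.35%

3.35


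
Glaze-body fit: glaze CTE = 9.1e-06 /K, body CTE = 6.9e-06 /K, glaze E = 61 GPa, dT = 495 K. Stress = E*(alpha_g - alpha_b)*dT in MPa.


Stress = 61*1000*(9.1e-06 - 6.9e-06)*495 = 66.4 MPa

66.4


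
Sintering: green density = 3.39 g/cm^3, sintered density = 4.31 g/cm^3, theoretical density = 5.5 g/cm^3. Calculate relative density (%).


Relative = 4.31 / 5.5 * 100 = 78.4%

78.4


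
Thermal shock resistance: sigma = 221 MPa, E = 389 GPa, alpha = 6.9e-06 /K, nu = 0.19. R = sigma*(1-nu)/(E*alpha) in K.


R = 221*(1-0.19)/(389*1000*6.9e-06) = 67 K

67


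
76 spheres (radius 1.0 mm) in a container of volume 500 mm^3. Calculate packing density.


V_sphere = 4/3*pi*1.0^3 = 4.1888 mm^3
Total V = 76*4.1888 = 318.3488 mm^3
PD = 318.3488 / 500 = 0.637

0.637


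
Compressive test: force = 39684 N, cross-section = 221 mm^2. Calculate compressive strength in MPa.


CS = 39684 / 221 = 179.6 MPa

179.6


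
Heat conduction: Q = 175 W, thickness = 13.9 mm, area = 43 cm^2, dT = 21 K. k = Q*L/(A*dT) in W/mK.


k = 175*13.9/1000/(43/10000*21) = 26.94 W/mK

26.94


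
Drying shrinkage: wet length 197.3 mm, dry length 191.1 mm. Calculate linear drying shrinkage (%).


DS = (197.3 - 191.1) / 197.3 * 100 = 3.14%

3.14


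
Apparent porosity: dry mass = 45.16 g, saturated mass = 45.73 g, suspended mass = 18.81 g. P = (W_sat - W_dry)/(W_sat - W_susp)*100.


P = (45.73 - 45.16) / (45.73 - 18.81) * 100 = 0.57 / 26.92 * 100 = 2.1%

2.1


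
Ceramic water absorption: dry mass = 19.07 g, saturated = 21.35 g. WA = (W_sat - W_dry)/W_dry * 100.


WA = (21.35 - 19.07) / 19.07 * 100 = 11.96%

11.96


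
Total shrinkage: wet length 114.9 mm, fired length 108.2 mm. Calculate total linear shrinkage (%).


TS = (114.9 - 108.2) / 114.9 * 100 = 5.83%

5.83


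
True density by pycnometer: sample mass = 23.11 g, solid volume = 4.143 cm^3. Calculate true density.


TD = 23.11 / 4.143 = 5.578 g/cm^3

5.578


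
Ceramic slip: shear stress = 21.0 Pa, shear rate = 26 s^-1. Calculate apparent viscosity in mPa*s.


eta = tau/gamma * 1000 = 21.0/26 * 1000 = 807.7 mPa*s

807.7


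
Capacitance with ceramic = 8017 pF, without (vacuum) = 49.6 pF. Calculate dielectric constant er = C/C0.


er = 8017 / 49.6 = 161.63

161.63


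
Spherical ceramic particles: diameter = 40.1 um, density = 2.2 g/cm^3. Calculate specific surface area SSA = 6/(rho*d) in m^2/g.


SSA = 6 / (2.2 * 40.1) = 0.068 m^2/g

0.068


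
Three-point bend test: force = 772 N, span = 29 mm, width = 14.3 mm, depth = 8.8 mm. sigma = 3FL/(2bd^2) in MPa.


sigma = 3*772*29/(2*14.3*8.8^2) = 30.3 MPa

30.3


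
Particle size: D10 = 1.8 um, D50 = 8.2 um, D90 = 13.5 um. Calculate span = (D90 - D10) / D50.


Span = (13.5 - 1.8) / 8.2 = 11.7 / 8.2 = 1.427

1.427


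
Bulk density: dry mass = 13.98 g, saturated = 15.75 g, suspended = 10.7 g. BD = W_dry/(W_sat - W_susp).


BD = 13.98 / (15.75 - 10.7) = 13.98 / 5.05 = 2.768 g/cm^3

2.768


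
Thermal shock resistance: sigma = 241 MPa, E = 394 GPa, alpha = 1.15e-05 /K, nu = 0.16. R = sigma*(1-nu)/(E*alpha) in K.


R = 241*(1-0.16)/(394*1000*1.15e-05) = 45 K

45


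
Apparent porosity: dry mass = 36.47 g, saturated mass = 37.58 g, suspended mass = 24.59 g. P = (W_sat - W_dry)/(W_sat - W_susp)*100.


P = (37.58 - 36.47) / (37.58 - 24.59) * 100 = 1.11 / 12.99 * 100 = 8.5%

8.5


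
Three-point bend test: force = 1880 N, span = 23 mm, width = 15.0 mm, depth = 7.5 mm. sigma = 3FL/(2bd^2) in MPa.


sigma = 3*1880*23/(2*15.0*7.5^2) = 76.9 MPa

76.9


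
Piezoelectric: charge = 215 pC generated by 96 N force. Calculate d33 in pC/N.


d33 = 215 / 96 = 2.2 pC/N

2.2


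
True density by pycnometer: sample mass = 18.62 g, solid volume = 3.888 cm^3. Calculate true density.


TD = 18.62 / 3.888 = 4.789 g/cm^3

4.789


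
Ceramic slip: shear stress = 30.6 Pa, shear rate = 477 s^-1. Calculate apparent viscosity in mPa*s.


eta = tau/gamma * 1000 = 30.6/477 * 1000 = 64.2 mPa*s

64.2


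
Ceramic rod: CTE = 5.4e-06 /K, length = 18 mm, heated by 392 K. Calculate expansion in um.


dL = 5.4e-06 * 18 * 392 * 1000 = 38.102 um

38.102


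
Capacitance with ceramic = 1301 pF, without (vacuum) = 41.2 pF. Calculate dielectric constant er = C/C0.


er = 1301 / 41.2 = 31.58

31.58


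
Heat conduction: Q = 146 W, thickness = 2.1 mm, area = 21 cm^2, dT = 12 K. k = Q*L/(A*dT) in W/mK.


k = 146*2.1/1000/(21/10000*12) = 12.17 W/mK

12.17


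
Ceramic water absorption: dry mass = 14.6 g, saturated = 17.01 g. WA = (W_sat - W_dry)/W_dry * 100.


WA = (17.01 - 14.6) / 14.6 * 100 = 16.51%

16.51


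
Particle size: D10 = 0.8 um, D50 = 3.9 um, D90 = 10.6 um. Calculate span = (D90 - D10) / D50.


Span = (10.6 - 0.8) / 3.9 = 9.8 / 3.9 = 2.513

2.513


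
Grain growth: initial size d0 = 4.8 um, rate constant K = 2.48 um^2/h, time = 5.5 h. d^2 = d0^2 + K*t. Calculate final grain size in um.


d^2 = 4.8^2 + 2.48*5.5 = 36.68
d = sqrt(36.68) = 6.06 um

6.06


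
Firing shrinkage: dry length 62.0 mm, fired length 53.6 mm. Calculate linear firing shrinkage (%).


FS = (62.0 - 53.6) / 62.0 * 100 = 13.55%

13.55


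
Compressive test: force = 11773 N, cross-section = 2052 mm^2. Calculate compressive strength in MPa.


CS = 11773 / 2052 = 5.7 MPa

5.7


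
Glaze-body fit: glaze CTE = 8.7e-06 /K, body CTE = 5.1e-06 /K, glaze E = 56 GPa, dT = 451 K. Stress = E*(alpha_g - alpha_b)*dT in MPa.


Stress = 56*1000*(8.7e-06 - 5.1e-06)*451 = 90.9 MPa

90.9


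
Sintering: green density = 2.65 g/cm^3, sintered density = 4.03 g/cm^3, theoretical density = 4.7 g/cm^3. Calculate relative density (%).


Relative = 4.03 / 4.7 * 100 = 85.7%

85.7


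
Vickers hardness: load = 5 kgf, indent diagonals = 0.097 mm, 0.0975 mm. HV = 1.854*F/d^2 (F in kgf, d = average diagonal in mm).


d_avg = (0.097+0.0975)/2 = 0.09725 mm
HV = 1.854*5/0.09725^2 = 980

980


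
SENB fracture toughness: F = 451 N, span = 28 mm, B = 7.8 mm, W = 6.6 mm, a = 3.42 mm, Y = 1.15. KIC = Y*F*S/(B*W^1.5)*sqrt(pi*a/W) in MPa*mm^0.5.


KIC = 1.15*451*28/(7.8*6.6^1.5)*sqrt(pi*3.42/6.6) = 140.1

140.1


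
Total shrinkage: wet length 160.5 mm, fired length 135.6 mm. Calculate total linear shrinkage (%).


TS = (160.5 - 135.6) / 160.5 * 100 = 15.51%

15.51


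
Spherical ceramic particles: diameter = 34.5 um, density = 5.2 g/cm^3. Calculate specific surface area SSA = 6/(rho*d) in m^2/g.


SSA = 6 / (5.2 * 34.5) = 0.033 m^2/g

0.033
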